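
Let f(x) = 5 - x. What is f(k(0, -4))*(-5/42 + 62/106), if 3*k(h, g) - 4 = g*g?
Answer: -5185/6678 ≈ -0.77643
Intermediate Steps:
k(h, g) = 4/3 + g**2/3 (k(h, g) = 4/3 + (g*g)/3 = 4/3 + g**2/3)
f(k(0, -4))*(-5/42 + 62/106) = (5 - (4/3 + (1/3)*(-4)**2))*(-5/42 + 62/106) = (5 - (4/3 + (1/3)*16))*(-5*1/42 + 62*(1/106)) = (5 - (4/3 + 16/3))*(-5/42 + 31/53) = (5 - 1*20/3)*(1037/2226) = (5 - 20/3)*(1037/2226) = -5/3*1037/2226 = -5185/6678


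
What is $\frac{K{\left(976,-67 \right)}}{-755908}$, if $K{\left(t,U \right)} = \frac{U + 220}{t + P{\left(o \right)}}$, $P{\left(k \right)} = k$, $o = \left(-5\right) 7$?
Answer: $- \frac{153}{711309428} \approx -2.151 \cdot 10^{-7}$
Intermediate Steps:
$o = -35$
$K{\left(t,U \right)} = \frac{220 + U}{-35 + t}$ ($K{\left(t,U \right)} = \frac{U + 220}{t - 35} = \frac{220 + U}{-35 + t}$)
$\frac{K{\left(976,-67 \right)}}{-755908} = \frac{\frac{1}{-35 + 976} \left(220 - 67\right)}{-755908} = \frac{1}{941} \cdot 153 \left(- \frac{1}{755908}\right) = \frac{153}{941} \left(- \frac{1}{755908}\right) = - \frac{153}{711309428}$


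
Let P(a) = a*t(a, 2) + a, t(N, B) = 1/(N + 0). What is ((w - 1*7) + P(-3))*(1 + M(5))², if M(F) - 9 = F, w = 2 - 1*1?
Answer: -1800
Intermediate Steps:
w = 1 (w = 2 - 1 = 1)
t(N, B) = 1/N
M(F) = 9 + F
P(a) = 1 + a (P(a) = a/a + a = 1 + a)
((w - 1*7) + P(-3))*(1 + M(5))² = ((1 - 1*7) + (1 - 3))*(1 + (9 + 5))² = ((1 - 7) - 2)*(1 + 14)² = (-6 - 2)*15² = -8*225 = -1800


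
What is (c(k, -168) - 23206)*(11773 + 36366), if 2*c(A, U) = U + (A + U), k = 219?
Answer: -2239859531/2 ≈ -1.1199e+9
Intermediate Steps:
c(A, U) = U + A/2 (c(A, U) = (U + (A + U))/2 = (A + 2*U)/2 = U + A/2)
(c(k, -168) - 23206)*(11773 + 36366) = ((-168 + (1/2)*219) - 23206)*(11773 + 36366) = ((-168 + 219/2) - 23206)*48139 = (-117/2 - 23206)*48139 = -46529/2*48139 = -2239859531/2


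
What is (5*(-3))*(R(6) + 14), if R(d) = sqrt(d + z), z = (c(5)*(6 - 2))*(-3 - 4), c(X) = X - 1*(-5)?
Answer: -210 - 15*I*sqrt(274) ≈ -210.0 - 248.29*I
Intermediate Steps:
c(X) = 5 + X (c(X) = X + 5 = 5 + X)
z = -280 (z = ((5 + 5)*(6 - 2))*(-3 - 4) = (10*4)*(-7) = 40*(-7) = -280)
R(d) = sqrt(-280 + d) (R(d) = sqrt(d - 280) = sqrt(-280 + d))
(5*(-3))*(R(6) + 14) = (5*(-3))*(sqrt(-280 + 6) + 14) = -15*(sqrt(-274) + 14) = -15*(I*sqrt(274) + 14) = -15*(14 + I*sqrt(274)) = -210 - 15*I*sqrt(274)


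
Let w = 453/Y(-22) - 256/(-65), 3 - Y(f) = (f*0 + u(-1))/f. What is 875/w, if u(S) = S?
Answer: 56875/10222 ≈ 5.5640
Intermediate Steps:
Y(f) = 3 + 1/f (Y(f) = 3 - (f*0 - 1)/f = 3 - (0 - 1)/f = 3 - (-1)/f = 3 + 1/f)
w = 10222/65 (w = 453/(3 + 1/(-22)) - 256/(-65) = 453/(3 - 1/22) - 256*(-1/65) = 453/(65/22) + 256/65 = 453*(22/65) + 256/65 = 9966/65 + 256/65 = 10222/65 ≈ 157.26)
875/w = 875/(10222/65) = 875*(65/10222) = 56875/10222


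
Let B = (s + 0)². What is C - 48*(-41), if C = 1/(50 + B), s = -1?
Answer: 100369/51 ≈ 1968.0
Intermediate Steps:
B = 1 (B = (-1 + 0)² = (-1)² = 1)
C = 1/51 (C = 1/(50 + 1) = 1/51 ≈ 0.019608)
C - 48*(-41) = 1/51 - 48*(-41) = 1/51 + 1968 = 100369/51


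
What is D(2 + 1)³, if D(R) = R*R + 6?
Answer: 3375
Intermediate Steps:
D(R) = 6 + R² (D(R) = R² + 6 = 6 + R²)
D(2 + 1)³ = (6 + (2 + 1)²)³ = (6 + 3²)³ = (6 + 9)³ = 15³ = 3375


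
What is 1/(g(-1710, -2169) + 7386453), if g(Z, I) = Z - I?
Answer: 1/7386912 ≈ 1.3537e-7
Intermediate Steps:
1/(g(-1710, -2169) + 7386453) = 1/((-1710 - 1*(-2169)) + 7386453) = 1/((-1710 + 2169) + 7386453) = 1/(459 + 7386453) = 1/7386912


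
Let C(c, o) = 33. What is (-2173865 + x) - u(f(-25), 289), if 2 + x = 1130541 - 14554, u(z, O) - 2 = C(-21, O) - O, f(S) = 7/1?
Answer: -1057626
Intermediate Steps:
f(S) = 7 (f(S) = 7*1 = 7)
u(z, O) = 35 - O (u(z, O) = 2 + (33 - O) = 35 - O)
x = 1115985 (x = -2 + (1130541 - 14554) = -2 + 1115987 = 1115985)
(-2173865 + x) - u(f(-25), 289) = (-2173865 + 1115985) - (35 - 1*289) = -1057880 - (35 - 289) = -1057880 - 1*(-254) = -1057880 + 254 = -1057626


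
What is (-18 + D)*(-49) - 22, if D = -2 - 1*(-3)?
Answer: 811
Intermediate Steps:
D = 1 (D = -2 + 3 = 1)
(-18 + D)*(-49) - 22 = (-18 + 1)*(-49) - 22 = -17*(-49) - 22 = 833 - 22 = 811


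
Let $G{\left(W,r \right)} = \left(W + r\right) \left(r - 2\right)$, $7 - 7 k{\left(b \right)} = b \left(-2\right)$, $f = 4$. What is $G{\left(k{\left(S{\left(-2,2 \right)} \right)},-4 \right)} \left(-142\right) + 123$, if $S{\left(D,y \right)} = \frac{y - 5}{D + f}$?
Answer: $- \frac{19587}{7} \approx -2798.1$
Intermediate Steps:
$S{\left(D,y \right)} = \frac{-5 + y}{4 + D}$ ($S{\left(D,y \right)} = \frac{y - 5}{D + 4} = \frac{-5 + y}{4 + D}$)
$k{\left(b \right)} = 1 + \frac{2 b}{7}$ ($k{\left(b \right)} = 1 - \frac{b \left(-2\right)}{7} = 1 - \frac{\left(-2\right) b}{7} = 1 + \frac{2 b}{7}$)
$G{\left(W,r \right)} = \left(-2 + r\right) \left(W + r\right)$ ($G{\left(W,r \right)} = \left(W + r\right) \left(-2 + r\right) = \left(-2 + r\right) \left(W + r\right)$)
$G{\left(k{\left(S{\left(-2,2 \right)} \right)},-4 \right)} \left(-142\right) + 123 = \left(\left(-4\right)^{2} - 2 \left(1 + \frac{2 \frac{-5 + 2}{4 - 2}}{7}\right) - -8 + \left(1 + \frac{2 \frac{-5 + 2}{4 - 2}}{7}\right) \left(-4\right)\right) \left(-142\right) + 123 = \left(16 - 2 \left(1 + \frac{2 \cdot \frac{1}{2} \left(-3\right)}{7}\right) + 8 + \left(1 + \frac{2 \cdot \frac{1}{2} \left(-3\right)}{7}\right) \left(-4\right)\right) \left(-142\right) + 123 = \left(16 - 2 \left(1 + \frac{2}{7} \left(- \frac{3}{2}\right)\right) + 8 + \left(1 + \frac{2}{7} \left(- \frac{3}{2}\right)\right) \left(-4\right)\right) \left(-142\right) + 123 = \left(16 - 2 \left(1 - \frac{3}{7}\right) + 8 + \left(1 - \frac{3}{7}\right) \left(-4\right)\right) \left(-142\right) + 123 = \left(16 - \frac{8}{7} + 8 + \frac{4}{7} \left(-4\right)\right) \left(-142\right) + 123 = \left(16 - \frac{8}{7} + 8 - \frac{16}{7}\right) \left(-142\right) + 123 = \frac{144}{7} \left(-142\right) + 123 = - \frac{20448}{7} + 123 = - \frac{19587}{7}$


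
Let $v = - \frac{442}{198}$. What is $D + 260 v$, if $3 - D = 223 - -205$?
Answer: $- \frac{99535}{99} \approx -1005.4$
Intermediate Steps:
$v = - \frac{221}{99}$ ($v = \left(-442\right) \frac{1}{198} = - \frac{221}{99} \approx -2.2323$)
$D = -425$ ($D = 3 - \left(223 - -205\right) = 3 - \left(223 + 205\right) = 3 - 428 = -425$)
$D + 260 v = -425 + 260 \left(- \frac{221}{99}\right) = -425 - \frac{57460}{99} = - \frac{99535}{99}$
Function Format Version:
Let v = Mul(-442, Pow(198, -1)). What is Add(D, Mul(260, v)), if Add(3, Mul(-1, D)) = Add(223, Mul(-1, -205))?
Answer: Rational(-99535, 99) ≈ -1005.4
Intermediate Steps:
v = Rational(-221, 99) (v = Mul(-442, Rational(1, 198)) = Rational(-221, 99) ≈ -2.2323)
D = -425 (D = Add(3, Mul(-1, Add(223, Mul(-1, -205)))) = Add(3, Mul(-1, Add(223, 205))) = Add(3, Mul(-1, 428)) = Add(3, -428) = -425)
Add(D, Mul(260, v)) = Add(-425, Mul(260, Rational(-221, 99))) = Add(-425, Rational(-57460, 99)) = Rational(-99535, 99)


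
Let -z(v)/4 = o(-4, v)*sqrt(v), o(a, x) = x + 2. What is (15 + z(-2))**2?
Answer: 225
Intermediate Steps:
o(a, x) = 2 + x
z(v) = -4*sqrt(v)*(2 + v) (z(v) = -4*(2 + v)*sqrt(v) = -4*sqrt(v)*(2 + v))
(15 + z(-2))**2 = (15 + 4*sqrt(-2)*(-2 - 1*(-2)))**2 = (15 + 4*(I*sqrt(2))*(-2 + 2))**2 = (15 + 4*(I*sqrt(2))*0)**2 = (15 + 0)**2 = 15**2 = 225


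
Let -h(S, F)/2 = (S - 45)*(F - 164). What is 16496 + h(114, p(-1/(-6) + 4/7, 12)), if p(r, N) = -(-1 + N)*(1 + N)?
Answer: 58862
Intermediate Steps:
p(r, N) = -(1 + N)*(-1 + N)
h(S, F) = -2*(-164 + F)*(-45 + S) (h(S, F) = -2*(S - 45)*(F - 164) = -2*(-45 + S)*(-164 + F) = -2*(-164 + F)*(-45 + S))
16496 + h(114, p(-1/(-6) + 4/7, 12)) = 16496 + (-14760 + 90*(1 - 1*12²) + 328*114 - 2*(1 - 1*12²)*114) = 16496 + (-14760 + 90*(1 - 1*144) + 37392 - 2*(1 - 1*144)*114) = 16496 + (-14760 + 90*(1 - 144) + 37392 - 2*(1 - 144)*114) = 16496 + (-14760 + 90*(-143) + 37392 - 2*(-143)*114) = 16496 + (-14760 - 12870 + 37392 + 32604) = 16496 + 42366 = 58862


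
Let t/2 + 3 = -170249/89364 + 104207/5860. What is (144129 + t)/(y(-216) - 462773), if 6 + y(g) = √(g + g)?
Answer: -2183447981604567484/7009507757609866245 - 18872489733584*I*√3/2336502585869955415 ≈ -0.3115 - 1.399e-5*I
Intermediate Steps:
y(g) = -6 + √2*√g (y(g) = -6 + √(g + g) = -6 + √(2*g) = -6 + √2*√g)
t = 842959511/32729565 (t = -6 + 2*(-170249/89364 + 104207/5860) = -6 + 2*(1039336901/65459130) = -6 + 1039336901/32729565 = 842959511/32729565 ≈ 25.755)
(144129 + t)/(y(-216) - 462773) = (144129 + 842959511/32729565)/((-6 + √2*√(-216)) - 462773) = 4718122433396/(32729565*((-6 + √2*(6*I*√6)) - 462773)) = 4718122433396/(32729565*((-6 + 12*I*√3) - 462773)) = 4718122433396/(32729565*(-462779 + 12*I*√3))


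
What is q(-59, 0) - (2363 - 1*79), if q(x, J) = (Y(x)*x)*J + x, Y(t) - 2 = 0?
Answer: -2343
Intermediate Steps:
Y(t) = 2 (Y(t) = 2 + 0 = 2)
q(x, J) = x + 2*J*x (q(x, J) = (2*x)*J + x = 2*J*x + x = x + 2*J*x)
q(-59, 0) - (2363 - 1*79) = -59*(1 + 2*0) - (2363 - 1*79) = -59*(1 + 0) - (2363 - 79) = -59*1 - 1*2284 = -59 - 2284 = -2343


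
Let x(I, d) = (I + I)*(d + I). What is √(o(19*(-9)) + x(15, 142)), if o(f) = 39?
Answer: √4749 ≈ 68.913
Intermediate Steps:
x(I, d) = 2*I*(I + d) (x(I, d) = (2*I)*(I + d) = 2*I*(I + d))
√(o(19*(-9)) + x(15, 142)) = √(39 + 2*15*(15 + 142)) = √(39 + 2*15*157) = √(39 + 4710) = √4749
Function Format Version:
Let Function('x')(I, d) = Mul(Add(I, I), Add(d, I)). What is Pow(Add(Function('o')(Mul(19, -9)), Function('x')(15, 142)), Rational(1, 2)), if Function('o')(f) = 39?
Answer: Pow(4749, Rational(1, 2)) ≈ 68.913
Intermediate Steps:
Function('x')(I, d) = Mul(2, I, Add(I, d)) (Function('x')(I, d) = Mul(Mul(2, I), Add(I, d)) = Mul(2, I, Add(I, d)))
Pow(Add(Function('o')(Mul(19, -9)), Function('x')(15, 142)), Rational(1, 2)) = Pow(Add(39, Mul(2, 15, Add(15, 142))), Rational(1, 2)) = Pow(Add(39, Mul(2, 15, 157)), Rational(1, 2)) = Pow(Add(39, 4710), Rational(1, 2)) = Pow(4749, Rational(1, 2))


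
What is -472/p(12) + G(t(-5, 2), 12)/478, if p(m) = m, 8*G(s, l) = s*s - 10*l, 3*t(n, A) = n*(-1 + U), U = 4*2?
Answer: -1353551/34416 ≈ -39.329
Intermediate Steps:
U = 8
t(n, A) = 7*n/3 (t(n, A) = (n*(-1 + 8))/3 = (n*7)/3 = (7*n)/3 = 7*n/3)
G(s, l) = -5*l/4 + s²/8 (G(s, l) = (s*s - 10*l)/8 = (s² - 10*l)/8 = -5*l/4 + s²/8)
-472/p(12) + G(t(-5, 2), 12)/478 = -472/12 + (-5/4*12 + ((7/3)*(-5))²/8)/478 = -472*1/12 + (-15 + (-35/3)²/8)*(1/478) = -118/3 + (-15 + (⅛)*(1225/9))*(1/478) = -118/3 + (-15 + 1225/72)*(1/478) = -118/3 + (145/72)*(1/478) = -118/3 + 145/34416 = -1353551/34416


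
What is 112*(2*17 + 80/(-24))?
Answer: 10304/3 ≈ 3434.7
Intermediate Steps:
112*(2*17 + 80/(-24)) = 112*(34 + 80*(-1/24)) = 112*(34 - 10/3) = 112*(92/3) = 10304/3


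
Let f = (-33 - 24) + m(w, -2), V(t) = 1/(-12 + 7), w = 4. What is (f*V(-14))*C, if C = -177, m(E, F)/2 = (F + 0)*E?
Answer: -12921/5 ≈ -2584.2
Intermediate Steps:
V(t) = -1/5 (V(t) = 1/(-5) = -1/5)
m(E, F) = 2*E*F (m(E, F) = 2*((F + 0)*E) = 2*(F*E) = 2*(E*F) = 2*E*F)
f = -73 (f = (-33 - 24) + 2*4*(-2) = -57 - 16 = -73)
(f*V(-14))*C = -73*(-1/5)*(-177) = (73/5)*(-177) = -12921/5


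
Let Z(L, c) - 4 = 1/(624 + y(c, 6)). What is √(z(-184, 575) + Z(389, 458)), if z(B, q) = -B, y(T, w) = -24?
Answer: √676806/60 ≈ 13.711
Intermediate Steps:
Z(L, c) = 2401/600 (Z(L, c) = 4 + 1/(624 - 24) = 4 + 1/600 = 2401/600)
√(z(-184, 575) + Z(389, 458)) = √(-1*(-184) + 2401/600) = √(184 + 2401/600) = √(112801/600) = √676806/60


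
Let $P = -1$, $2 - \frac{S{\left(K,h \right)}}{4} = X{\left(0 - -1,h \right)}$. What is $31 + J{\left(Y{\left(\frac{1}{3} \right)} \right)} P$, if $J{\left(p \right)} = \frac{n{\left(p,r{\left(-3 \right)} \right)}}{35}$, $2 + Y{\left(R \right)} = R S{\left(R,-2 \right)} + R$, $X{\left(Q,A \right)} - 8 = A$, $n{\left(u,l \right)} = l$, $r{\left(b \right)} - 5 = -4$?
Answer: $\frac{1084}{35} \approx 30.971$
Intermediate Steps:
$r{\left(b \right)} = 1$ ($r{\left(b \right)} = 5 - 4 = 1$)
$X{\left(Q,A \right)} = 8 + A$
$S{\left(K,h \right)} = -24 - 4 h$ ($S{\left(K,h \right)} = 8 - 4 \left(8 + h\right) = 8 - \left(32 + 4 h\right) = -24 - 4 h$)
$Y{\left(R \right)} = -2 - 15 R$ ($Y{\left(R \right)} = -2 + \left(R \left(-24 - -8\right) + R\right) = -2 + \left(R \left(-24 + 8\right) + R\right) = -2 + \left(R \left(-16\right) + R\right) = -2 + \left(- 16 R + R\right) = -2 - 15 R$)
$J{\left(p \right)} = \frac{1}{35}$ ($J{\left(p \right)} = 1 \cdot \frac{1}{35} = \frac{1}{35}$)
$31 + J{\left(Y{\left(\frac{1}{3} \right)} \right)} P = 31 + \frac{1}{35} \left(-1\right) = 31 - \frac{1}{35} = \frac{1084}{35}$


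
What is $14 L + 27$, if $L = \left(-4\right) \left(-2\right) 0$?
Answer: $27$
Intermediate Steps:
$L = 0$ ($L = 8 \cdot 0 = 0$)
$14 L + 27 = 14 \cdot 0 + 27 = 0 + 27 = 27$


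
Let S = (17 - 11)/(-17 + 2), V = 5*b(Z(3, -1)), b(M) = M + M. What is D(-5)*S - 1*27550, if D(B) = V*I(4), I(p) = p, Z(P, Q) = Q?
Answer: -27534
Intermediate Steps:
b(M) = 2*M
V = -10 (V = 5*(2*(-1)) = 5*(-2) = -10)
D(B) = -40 (D(B) = -10*4 = -40)
S = -⅖ (S = 6/(-15) = 6*(-1/15) = -⅖ ≈ -0.40000)
D(-5)*S - 1*27550 = -40*(-⅖) - 1*27550 = 16 - 27550 = -27534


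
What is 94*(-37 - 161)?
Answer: -18612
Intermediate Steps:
94*(-37 - 161) = 94*(-198) = -18612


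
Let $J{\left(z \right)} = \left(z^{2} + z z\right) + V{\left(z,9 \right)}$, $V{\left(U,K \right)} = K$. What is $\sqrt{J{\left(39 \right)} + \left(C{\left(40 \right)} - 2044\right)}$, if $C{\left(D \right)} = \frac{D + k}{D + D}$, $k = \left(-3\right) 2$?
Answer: $\frac{\sqrt{402970}}{20} \approx 31.74$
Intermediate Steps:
$k = -6$
$C{\left(D \right)} = \frac{-6 + D}{2 D}$ ($C{\left(D \right)} = \frac{D - 6}{D + D} = \frac{-6 + D}{2 D}$)
$J{\left(z \right)} = 9 + 2 z^{2}$ ($J{\left(z \right)} = \left(z^{2} + z z\right) + 9 = \left(z^{2} + z^{2}\right) + 9 = 2 z^{2} + 9 = 9 + 2 z^{2}$)
$\sqrt{J{\left(39 \right)} + \left(C{\left(40 \right)} - 2044\right)} = \sqrt{\left(9 + 2 \cdot 39^{2}\right) - \left(2044 - \frac{-6 + 40}{2 \cdot 40}\right)} = \sqrt{\left(9 + 2 \cdot 1521\right) - \left(2044 - \frac{17}{40}\right)} = \sqrt{\left(9 + 3042\right) + \left(\frac{17}{40} - 2044\right)} = \sqrt{3051 - \frac{81743}{40}} = \sqrt{\frac{40297}{40}} = \frac{\sqrt{402970}}{20}$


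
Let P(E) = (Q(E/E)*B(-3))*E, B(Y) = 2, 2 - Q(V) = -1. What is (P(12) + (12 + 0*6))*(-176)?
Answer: -14784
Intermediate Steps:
Q(V) = 3 (Q(V) = 2 - 1*(-1) = 2 + 1 = 3)
P(E) = 6*E (P(E) = (3*2)*E = 6*E)
(P(12) + (12 + 0*6))*(-176) = (6*12 + (12 + 0*6))*(-176) = (72 + (12 + 0))*(-176) = (72 + 12)*(-176) = 84*(-176) = -14784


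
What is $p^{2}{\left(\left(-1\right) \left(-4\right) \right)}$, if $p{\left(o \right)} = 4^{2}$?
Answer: $256$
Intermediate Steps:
$p{\left(o \right)} = 16$
$p^{2}{\left(\left(-1\right) \left(-4\right) \right)} = 16^{2} = 256$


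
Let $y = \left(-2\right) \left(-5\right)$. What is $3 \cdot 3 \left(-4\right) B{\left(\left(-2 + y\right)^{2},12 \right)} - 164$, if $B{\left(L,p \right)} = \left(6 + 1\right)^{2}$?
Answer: $-1928$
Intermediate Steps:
$y = 10$
$B{\left(L,p \right)} = 49$ ($B{\left(L,p \right)} = 7^{2} = 49$)
$3 \cdot 3 \left(-4\right) B{\left(\left(-2 + y\right)^{2},12 \right)} - 164 = 3 \cdot 3 \left(-4\right) 49 - 164 = 9 \left(-4\right) 49 - 164 = \left(-36\right) 49 - 164 = -1764 - 164 = -1928$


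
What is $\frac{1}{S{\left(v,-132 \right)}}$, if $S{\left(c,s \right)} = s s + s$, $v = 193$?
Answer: $\frac{1}{17292} \approx 5.783 \cdot 10^{-5}$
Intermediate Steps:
$S{\left(c,s \right)} = s + s^{2}$ ($S{\left(c,s \right)} = s^{2} + s = s + s^{2}$)
$\frac{1}{S{\left(v,-132 \right)}} = \frac{1}{\left(-132\right) \left(1 - 132\right)} = \frac{1}{\left(-132\right) \left(-131\right)} = \frac{1}{17292}$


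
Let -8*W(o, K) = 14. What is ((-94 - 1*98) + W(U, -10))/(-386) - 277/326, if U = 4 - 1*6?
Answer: -87519/251672 ≈ -0.34775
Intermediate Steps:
U = -2 (U = 4 - 6 = -2)
W(o, K) = -7/4 (W(o, K) = -⅛*14 = -7/4)
((-94 - 1*98) + W(U, -10))/(-386) - 277/326 = ((-94 - 1*98) - 7/4)/(-386) - 277/326 = ((-94 - 98) - 7/4)*(-1/386) - 277*1/326 = (-192 - 7/4)*(-1/386) - 277/326 = -775/4*(-1/386) - 277/326 = 775/1544 - 277/326 = -87519/251672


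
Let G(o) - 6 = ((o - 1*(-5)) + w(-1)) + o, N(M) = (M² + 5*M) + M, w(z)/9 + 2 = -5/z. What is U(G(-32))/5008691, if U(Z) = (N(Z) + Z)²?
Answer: 244036/5008691 ≈ 0.048723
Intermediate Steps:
w(z) = -18 - 45/z (w(z) = -18 + 9*(-5/z) = -18 - 45/z)
N(M) = M² + 6*M
G(o) = 38 + 2*o (G(o) = 6 + (((o - 1*(-5)) + (-18 - 45/(-1))) + o) = 6 + (((o + 5) + (-18 - 45*(-1))) + o) = 6 + (((5 + o) + (-18 + 45)) + o) = 6 + (((5 + o) + 27) + o) = 6 + ((32 + o) + o) = 6 + (32 + 2*o) = 38 + 2*o)
U(Z) = (Z + Z*(6 + Z))² (U(Z) = (Z*(6 + Z) + Z)² = (Z + Z*(6 + Z))²)
U(G(-32))/5008691 = ((38 + 2*(-32))²*(7 + (38 + 2*(-32)))²)/5008691 = ((38 - 64)²*(7 + (38 - 64))²)*(1/5008691) = ((-26)²*(7 - 26)²)*(1/5008691) = (676*(-19)²)*(1/5008691) = (676*361)*(1/5008691) = 244036*(1/5008691) = 244036/5008691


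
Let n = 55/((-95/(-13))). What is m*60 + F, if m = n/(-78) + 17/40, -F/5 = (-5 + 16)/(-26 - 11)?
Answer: 29803/1406 ≈ 21.197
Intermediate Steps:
F = 55/37 (F = -5*(-5 + 16)/(-26 - 11) = -55/(-37) = -55*(-1)/37 = -5*(-11/37) = 55/37 ≈ 1.4865)
n = 143/19 (n = 55/((-95*(-1)/13)) = 55/((-5*(-19/13))) = 55/(95/13) = 55*(13/95) = 143/19 ≈ 7.5263)
m = 749/2280 (m = (143/19)/(-78) + 17/40 = (143/19)*(-1/78) + 17*(1/40) = -11/114 + 17/40 = 749/2280 ≈ 0.32851)
m*60 + F = (749/2280)*60 + 55/37 = 749/38 + 55/37 = 29803/1406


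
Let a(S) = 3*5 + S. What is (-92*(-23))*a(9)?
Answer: 50784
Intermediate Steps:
a(S) = 15 + S
(-92*(-23))*a(9) = (-92*(-23))*(15 + 9) = 2116*24 = 50784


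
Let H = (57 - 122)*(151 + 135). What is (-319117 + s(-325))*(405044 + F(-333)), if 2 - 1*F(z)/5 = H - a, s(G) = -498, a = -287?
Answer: -158710900935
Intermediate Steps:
H = -18590 (H = -65*286 = -18590)
F(z) = 91525 (F(z) = 10 - 5*(-18590 - 1*(-287)) = 10 - 5*(-18590 + 287) = 10 - 5*(-18303) = 10 + 91515 = 91525)
(-319117 + s(-325))*(405044 + F(-333)) = (-319117 - 498)*(405044 + 91525) = -319615*496569 = -158710900935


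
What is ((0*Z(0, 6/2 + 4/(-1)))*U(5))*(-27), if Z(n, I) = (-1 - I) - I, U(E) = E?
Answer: 0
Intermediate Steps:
Z(n, I) = -1 - 2*I
((0*Z(0, 6/2 + 4/(-1)))*U(5))*(-27) = ((0*(-1 - 2*(6/2 + 4/(-1))))*5)*(-27) = ((0*(-1 - 2*(6*(½) + 4*(-1))))*5)*(-27) = ((0*(-1 - 2*(3 - 4)))*5)*(-27) = ((0*(-1 - 2*(-1)))*5)*(-27) = ((0*(-1 + 2))*5)*(-27) = ((0*1)*5)*(-27) = (0*5)*(-27) = 0*(-27) = 0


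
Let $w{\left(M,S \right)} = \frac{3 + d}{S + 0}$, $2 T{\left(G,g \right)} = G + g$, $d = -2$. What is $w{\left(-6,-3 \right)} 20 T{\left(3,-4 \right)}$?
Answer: $\frac{10}{3} \approx 3.3333$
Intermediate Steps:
$T{\left(G,g \right)} = \frac{G}{2} + \frac{g}{2}$ ($T{\left(G,g \right)} = \frac{G + g}{2} = \frac{G}{2} + \frac{g}{2}$)
$w{\left(M,S \right)} = \frac{1}{S}$ ($w{\left(M,S \right)} = \frac{3 - 2}{S + 0} = 1 \frac{1}{S} = \frac{1}{S}$)
$w{\left(-6,-3 \right)} 20 T{\left(3,-4 \right)} = \frac{1}{-3} \cdot 20 \left(\frac{1}{2} \cdot 3 + \frac{1}{2} \left(-4\right)\right) = \left(- \frac{1}{3}\right) 20 \left(\frac{3}{2} - 2\right) = \left(- \frac{20}{3}\right) \left(- \frac{1}{2}\right) = \frac{10}{3}$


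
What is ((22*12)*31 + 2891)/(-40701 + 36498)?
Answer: -11075/4203 ≈ -2.6350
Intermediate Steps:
((22*12)*31 + 2891)/(-40701 + 36498) = (264*31 + 2891)/(-4203) = (8184 + 2891)*(-1/4203) = 11075*(-1/4203) = -11075/4203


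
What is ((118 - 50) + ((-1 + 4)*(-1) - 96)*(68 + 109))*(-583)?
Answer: 10176265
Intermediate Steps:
((118 - 50) + ((-1 + 4)*(-1) - 96)*(68 + 109))*(-583) = (68 + (3*(-1) - 96)*177)*(-583) = (68 + (-3 - 96)*177)*(-583) = (68 - 99*177)*(-583) = (68 - 17523)*(-583) = -17455*(-583) = 10176265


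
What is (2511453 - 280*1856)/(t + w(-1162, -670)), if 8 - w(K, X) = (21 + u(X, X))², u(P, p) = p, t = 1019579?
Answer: 1991773/598386 ≈ 3.3286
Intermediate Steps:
w(K, X) = 8 - (21 + X)²
(2511453 - 280*1856)/(t + w(-1162, -670)) = (2511453 - 280*1856)/(1019579 + (8 - (21 - 670)²)) = (2511453 - 519680)/(1019579 + (8 - 1*(-649)²)) = 1991773/(1019579 + (8 - 1*421201)) = 1991773/(1019579 + (8 - 421201)) = 1991773/(1019579 - 421193) = 1991773/598386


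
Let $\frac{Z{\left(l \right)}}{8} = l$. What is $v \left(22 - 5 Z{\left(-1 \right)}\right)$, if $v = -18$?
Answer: $-1116$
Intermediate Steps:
$Z{\left(l \right)} = 8 l$
$v \left(22 - 5 Z{\left(-1 \right)}\right) = - 18 \left(22 - 5 \cdot 8 \left(-1\right)\right) = - 18 \left(22 - -40\right) = - 18 \left(22 + 40\right) = \left(-18\right) 62 = -1116$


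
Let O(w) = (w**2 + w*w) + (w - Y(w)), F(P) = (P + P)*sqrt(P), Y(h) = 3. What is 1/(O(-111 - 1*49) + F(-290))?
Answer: 51037/2702331369 + 580*I*sqrt(290)/2702331369 ≈ 1.8886e-5 + 3.655e-6*I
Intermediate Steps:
F(P) = 2*P**(3/2) (F(P) = (2*P)*sqrt(P) = 2*P**(3/2))
O(w) = -3 + w + 2*w**2 (O(w) = (w**2 + w*w) + (w - 1*3) = (w**2 + w**2) + (w - 3) = 2*w**2 + (-3 + w) = -3 + w + 2*w**2)
1/(O(-111 - 1*49) + F(-290)) = 1/((-3 + (-111 - 1*49) + 2*(-111 - 1*49)**2) + 2*(-290)**(3/2)) = 1/((-3 + (-111 - 49) + 2*(-111 - 49)**2) + 2*(-290*I*sqrt(290))) = 1/((-3 - 160 + 2*(-160)**2) - 580*I*sqrt(290)) = 1/((-3 - 160 + 2*25600) - 580*I*sqrt(290)) = 1/((-3 - 160 + 51200) - 580*I*sqrt(290)) = 1/(51037 - 580*I*sqrt(290))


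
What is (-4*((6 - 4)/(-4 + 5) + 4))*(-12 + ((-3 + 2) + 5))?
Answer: 192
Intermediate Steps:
(-4*((6 - 4)/(-4 + 5) + 4))*(-12 + ((-3 + 2) + 5)) = (-4*(2/1 + 4))*(-12 + (-1 + 5)) = (-4*(2*1 + 4))*(-12 + 4) = -4*(2 + 4)*(-8) = -4*6*(-8) = -24*(-8) = 192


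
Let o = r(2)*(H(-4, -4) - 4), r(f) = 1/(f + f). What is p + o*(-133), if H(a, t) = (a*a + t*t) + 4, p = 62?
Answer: -1002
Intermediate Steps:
r(f) = 1/(2*f)
H(a, t) = 4 + a**2 + t**2 (H(a, t) = (a**2 + t**2) + 4 = 4 + a**2 + t**2)
o = 8 (o = ((1/2)/2)*((4 + (-4)**2 + (-4)**2) - 4) = ((1/2)*(1/2))*((4 + 16 + 16) - 4) = (36 - 4)/4 = (1/4)*32 = 8)
p + o*(-133) = 62 + 8*(-133) = 62 - 1064 = -1002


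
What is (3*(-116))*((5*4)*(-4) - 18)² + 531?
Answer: -3341661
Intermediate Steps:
(3*(-116))*((5*4)*(-4) - 18)² + 531 = -348*(20*(-4) - 18)² + 531 = -348*(-80 - 18)² + 531 = -348*(-98)² + 531 = -348*9604 + 531 = -3342192 + 531 = -3341661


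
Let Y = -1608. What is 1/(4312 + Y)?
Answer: 1/2704 ≈ 0.00036982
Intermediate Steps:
1/(4312 + Y) = 1/(4312 - 1608) = 1/2704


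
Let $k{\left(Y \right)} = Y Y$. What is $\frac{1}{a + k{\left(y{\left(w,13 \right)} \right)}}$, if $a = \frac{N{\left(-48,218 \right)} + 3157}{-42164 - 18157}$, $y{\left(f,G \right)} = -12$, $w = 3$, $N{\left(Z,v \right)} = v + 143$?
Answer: $\frac{60321}{8682706} \approx 0.0069473$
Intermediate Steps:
$N{\left(Z,v \right)} = 143 + v$
$k{\left(Y \right)} = Y^{2}$
$a = - \frac{3518}{60321}$ ($a = \frac{\left(143 + 218\right) + 3157}{-42164 - 18157} = \frac{361 + 3157}{-60321} = 3518 \left(- \frac{1}{60321}\right) = - \frac{3518}{60321} \approx -0.058321$)
$\frac{1}{a + k{\left(y{\left(w,13 \right)} \right)}} = \frac{1}{- \frac{3518}{60321} + \left(-12\right)^{2}} = \frac{1}{- \frac{3518}{60321} + 144} = \frac{1}{\frac{8682706}{60321}} = \frac{60321}{8682706}$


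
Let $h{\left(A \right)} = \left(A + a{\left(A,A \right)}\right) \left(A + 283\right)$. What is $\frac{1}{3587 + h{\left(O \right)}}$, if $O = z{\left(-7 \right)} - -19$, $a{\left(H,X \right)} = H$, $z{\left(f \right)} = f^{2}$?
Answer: $\frac{1}{51323} \approx 1.9484 \cdot 10^{-5}$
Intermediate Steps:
$O = 68$ ($O = \left(-7\right)^{2} - -19 = 49 + 19 = 68$)
$h{\left(A \right)} = 2 A \left(283 + A\right)$ ($h{\left(A \right)} = \left(A + A\right) \left(A + 283\right) = 2 A \left(283 + A\right)$)
$\frac{1}{3587 + h{\left(O \right)}} = \frac{1}{3587 + 2 \cdot 68 \left(283 + 68\right)} = \frac{1}{3587 + 2 \cdot 68 \cdot 351} = \frac{1}{3587 + 47736} = \frac{1}{51323}$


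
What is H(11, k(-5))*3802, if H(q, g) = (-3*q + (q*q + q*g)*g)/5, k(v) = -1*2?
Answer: -878262/5 ≈ -1.7565e+5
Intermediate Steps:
k(v) = -2
H(q, g) = -3*q/5 + g*(q**2 + g*q)/5 (H(q, g) = (-3*q + (q**2 + g*q)*g)*(1/5) = (-3*q + g*(q**2 + g*q))*(1/5) = -3*q/5 + g*(q**2 + g*q)/5)
H(11, k(-5))*3802 = ((1/5)*11*(-3 + (-2)**2 - 2*11))*3802 = ((1/5)*11*(-3 + 4 - 22))*3802 = ((1/5)*11*(-21))*3802 = -231/5*3802 = -878262/5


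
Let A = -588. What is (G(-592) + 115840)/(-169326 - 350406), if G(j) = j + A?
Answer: -3185/14437 ≈ -0.22061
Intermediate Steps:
G(j) = -588 + j (G(j) = j - 588 = -588 + j)
(G(-592) + 115840)/(-169326 - 350406) = ((-588 - 592) + 115840)/(-169326 - 350406) = (-1180 + 115840)/(-519732) = 114660*(-1/519732) = -3185/14437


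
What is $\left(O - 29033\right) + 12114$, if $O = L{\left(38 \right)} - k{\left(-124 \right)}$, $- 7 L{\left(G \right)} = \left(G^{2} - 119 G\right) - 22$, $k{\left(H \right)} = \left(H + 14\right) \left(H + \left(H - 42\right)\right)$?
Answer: $- \frac{338633}{7} \approx -48376.0$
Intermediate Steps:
$k{\left(H \right)} = \left(-42 + 2 H\right) \left(14 + H\right)$ ($k{\left(H \right)} = \left(14 + H\right) \left(H + \left(-42 + H\right)\right) = \left(14 + H\right) \left(-42 + 2 H\right) = \left(-42 + 2 H\right) \left(14 + H\right)$)
$L{\left(G \right)} = \frac{22}{7} + 17 G - \frac{G^{2}}{7}$ ($L{\left(G \right)} = - \frac{\left(G^{2} - 119 G\right) - 22}{7} = - \frac{-22 + G^{2} - 119 G}{7} = \frac{22}{7} + 17 G - \frac{G^{2}}{7}$)
$O = - \frac{220200}{7}$ ($O = \left(\frac{22}{7} + 17 \cdot 38 - \frac{38^{2}}{7}\right) - \left(-588 - -1736 + 2 \left(-124\right)^{2}\right) = \left(\frac{22}{7} + 646 - \frac{1444}{7}\right) - \left(-588 + 1736 + 2 \cdot 15376\right) = \left(\frac{22}{7} + 646 - \frac{1444}{7}\right) - \left(-588 + 1736 + 30752\right) = \frac{3100}{7} - 31900 = - \frac{220200}{7} \approx -31457.0$)
$\left(O - 29033\right) + 12114 = \left(- \frac{220200}{7} - 29033\right) + 12114 = - \frac{423431}{7} + 12114 = - \frac{338633}{7}$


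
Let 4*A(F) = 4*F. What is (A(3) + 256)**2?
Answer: 67081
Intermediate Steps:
A(F) = F (A(F) = (4*F)/4 = F)
(A(3) + 256)**2 = (3 + 256)**2 = 259**2 = 67081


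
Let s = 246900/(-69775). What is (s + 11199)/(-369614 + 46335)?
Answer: -31246533/902271689 ≈ -0.034631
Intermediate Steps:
s = -9876/2791 (s = 246900*(-1/69775) = -9876/2791 ≈ -3.5385)
(s + 11199)/(-369614 + 46335) = (-9876/2791 + 11199)/(-369614 + 46335) = (31246533/2791)/(-323279) = (31246533/2791)*(-1/323279) = -31246533/902271689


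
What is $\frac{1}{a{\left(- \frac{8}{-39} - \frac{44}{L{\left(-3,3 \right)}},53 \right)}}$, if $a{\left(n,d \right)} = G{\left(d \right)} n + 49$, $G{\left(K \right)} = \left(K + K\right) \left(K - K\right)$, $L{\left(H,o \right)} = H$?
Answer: $\frac{1}{49} \approx 0.020408$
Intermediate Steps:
$G{\left(K \right)} = 0$ ($G{\left(K \right)} = 2 K 0 = 0$)
$a{\left(n,d \right)} = 49$ ($a{\left(n,d \right)} = 0 n + 49 = 0 + 49 = 49$)
$\frac{1}{a{\left(- \frac{8}{-39} - \frac{44}{L{\left(-3,3 \right)}},53 \right)}} = \frac{1}{49}$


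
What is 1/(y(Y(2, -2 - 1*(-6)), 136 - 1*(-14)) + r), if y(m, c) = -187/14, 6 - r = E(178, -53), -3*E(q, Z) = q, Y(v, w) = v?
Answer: 42/2183 ≈ 0.019240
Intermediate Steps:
E(q, Z) = -q/3
r = 196/3 (r = 6 - (-1)*178/3 = 6 - 1*(-178/3) = 6 + 178/3 = 196/3 ≈ 65.333)
y(m, c) = -187/14 (y(m, c) = -187*1/14 = -187/14)
1/(y(Y(2, -2 - 1*(-6)), 136 - 1*(-14)) + r) = 1/(-187/14 + 196/3) = 1/(2183/42) = 42/2183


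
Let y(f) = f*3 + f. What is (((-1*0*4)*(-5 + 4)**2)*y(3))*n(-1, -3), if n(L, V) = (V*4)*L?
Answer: 0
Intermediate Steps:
y(f) = 4*f (y(f) = 3*f + f = 4*f)
n(L, V) = 4*L*V (n(L, V) = (4*V)*L = 4*L*V)
(((-1*0*4)*(-5 + 4)**2)*y(3))*n(-1, -3) = (((-1*0*4)*(-5 + 4)**2)*(4*3))*(4*(-1)*(-3)) = (((0*4)*(-1)**2)*12)*12 = ((0*1)*12)*12 = (0*12)*12 = 0*12 = 0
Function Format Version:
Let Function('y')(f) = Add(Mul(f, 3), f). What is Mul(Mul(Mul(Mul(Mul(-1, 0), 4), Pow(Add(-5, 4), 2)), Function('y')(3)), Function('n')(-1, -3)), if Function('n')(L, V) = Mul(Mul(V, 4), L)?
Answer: 0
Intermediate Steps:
Function('y')(f) = Mul(4, f) (Function('y')(f) = Add(Mul(3, f), f) = Mul(4, f))
Function('n')(L, V) = Mul(4, L, V) (Function('n')(L, V) = Mul(Mul(4, V), L) = Mul(4, L, V))
Mul(Mul(Mul(Mul(Mul(-1, 0), 4), Pow(Add(-5, 4), 2)), Function('y')(3)), Function('n')(-1, -3)) = Mul(Mul(Mul(Mul(Mul(-1, 0), 4), Pow(Add(-5, 4), 2)), Mul(4, 3)), Mul(4, -1, -3)) = Mul(Mul(Mul(Mul(0, 4), Pow(-1, 2)), 12), 12) = Mul(Mul(Mul(0, 1), 12), 12) = Mul(Mul(0, 12), 12) = Mul(0, 12) = 0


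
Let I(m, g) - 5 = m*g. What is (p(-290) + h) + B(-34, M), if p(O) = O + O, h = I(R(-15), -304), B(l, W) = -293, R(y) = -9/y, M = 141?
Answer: -5252/5 ≈ -1050.4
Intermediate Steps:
I(m, g) = 5 + g*m (I(m, g) = 5 + m*g = 5 + g*m)
h = -887/5 (h = 5 - (-2736)/(-15) = 5 - (-2736)*(-1)/15 = 5 - 304*⅗ = 5 - 912/5 = -887/5 ≈ -177.40)
p(O) = 2*O
(p(-290) + h) + B(-34, M) = (2*(-290) - 887/5) - 293 = (-580 - 887/5) - 293 = -3787/5 - 293 = -5252/5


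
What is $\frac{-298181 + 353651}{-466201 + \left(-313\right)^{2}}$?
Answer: $- \frac{9245}{61372} \approx -0.15064$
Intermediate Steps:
$\frac{-298181 + 353651}{-466201 + \left(-313\right)^{2}} = \frac{55470}{-466201 + 97969} = \frac{55470}{-368232} = 55470 \left(- \frac{1}{368232}\right) = - \frac{9245}{61372}$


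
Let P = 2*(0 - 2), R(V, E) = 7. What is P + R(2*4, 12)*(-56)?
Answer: -396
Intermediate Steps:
P = -4 (P = 2*(-2) = -4)
P + R(2*4, 12)*(-56) = -4 + 7*(-56) = -4 - 392 = -396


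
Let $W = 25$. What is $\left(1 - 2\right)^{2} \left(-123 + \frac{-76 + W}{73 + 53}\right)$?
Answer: $- \frac{5183}{42} \approx -123.4$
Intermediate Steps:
$\left(1 - 2\right)^{2} \left(-123 + \frac{-76 + W}{73 + 53}\right) = \left(1 - 2\right)^{2} \left(-123 + \frac{-76 + 25}{73 + 53}\right) = \left(-1\right)^{2} \left(-123 - \frac{51}{126}\right) = 1 \left(-123 - \frac{17}{42}\right) = 1 \left(- \frac{5183}{42}\right) = - \frac{5183}{42}$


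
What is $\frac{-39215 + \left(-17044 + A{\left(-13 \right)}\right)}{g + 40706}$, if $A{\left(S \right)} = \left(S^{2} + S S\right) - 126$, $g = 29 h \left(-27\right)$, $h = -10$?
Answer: $- \frac{56047}{48536} \approx -1.1548$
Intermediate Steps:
$g = 7830$ ($g = 29 \left(-10\right) \left(-27\right) = \left(-290\right) \left(-27\right) = 7830$)
$A{\left(S \right)} = -126 + 2 S^{2}$ ($A{\left(S \right)} = \left(S^{2} + S^{2}\right) - 126 = 2 S^{2} - 126 = -126 + 2 S^{2}$)
$\frac{-39215 + \left(-17044 + A{\left(-13 \right)}\right)}{g + 40706} = \frac{-39215 - \left(17170 - 338\right)}{7830 + 40706} = \frac{-39215 + \left(-17044 + \left(-126 + 2 \cdot 169\right)\right)}{48536} = \left(-39215 + \left(-17044 + \left(-126 + 338\right)\right)\right) \frac{1}{48536} = \left(-39215 + \left(-17044 + 212\right)\right) \frac{1}{48536} = \left(-39215 - 16832\right) \frac{1}{48536} = \left(-56047\right) \frac{1}{48536} = - \frac{56047}{48536}$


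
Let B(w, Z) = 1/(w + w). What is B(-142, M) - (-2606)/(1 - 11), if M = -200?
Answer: -370057/1420 ≈ -260.60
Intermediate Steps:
B(w, Z) = 1/(2*w)
B(-142, M) - (-2606)/(1 - 11) = (½)/(-142) - (-2606)/(1 - 11) = (½)*(-1/142) - (-2606)/(-10) = -1/284 - (-1)*(-2606)/10 = -1/284 - 1*1303/5 = -1/284 - 1303/5 = -370057/1420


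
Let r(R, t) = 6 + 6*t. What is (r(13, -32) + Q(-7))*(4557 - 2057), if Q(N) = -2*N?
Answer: -430000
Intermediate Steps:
(r(13, -32) + Q(-7))*(4557 - 2057) = ((6 + 6*(-32)) - 2*(-7))*(4557 - 2057) = ((6 - 192) + 14)*2500 = (-186 + 14)*2500 = -172*2500 = -430000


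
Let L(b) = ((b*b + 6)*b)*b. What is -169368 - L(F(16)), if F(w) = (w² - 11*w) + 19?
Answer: -96287775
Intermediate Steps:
F(w) = 19 + w² - 11*w
L(b) = b²*(6 + b²) (L(b) = ((b² + 6)*b)*b = ((6 + b²)*b)*b = (b*(6 + b²))*b = b²*(6 + b²))
-169368 - L(F(16)) = -169368 - (19 + 16² - 11*16)²*(6 + (19 + 16² - 11*16)²) = -169368 - (19 + 256 - 176)²*(6 + (19 + 256 - 176)²) = -169368 - 99²*(6 + 99²) = -169368 - 9801*(6 + 9801) = -169368 - 9801*9807 = -169368 - 1*96118407 = -169368 - 96118407 = -96287775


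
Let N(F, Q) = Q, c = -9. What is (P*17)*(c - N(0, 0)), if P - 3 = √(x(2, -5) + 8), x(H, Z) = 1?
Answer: -918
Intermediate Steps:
P = 6 (P = 3 + √(1 + 8) = 3 + √9 = 3 + 3 = 6)
(P*17)*(c - N(0, 0)) = (6*17)*(-9 - 1*0) = 102*(-9 + 0) = 102*(-9) = -918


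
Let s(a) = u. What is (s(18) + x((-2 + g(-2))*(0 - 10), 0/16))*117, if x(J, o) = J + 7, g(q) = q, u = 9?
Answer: 6552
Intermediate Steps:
s(a) = 9
x(J, o) = 7 + J
(s(18) + x((-2 + g(-2))*(0 - 10), 0/16))*117 = (9 + (7 + (-2 - 2)*(0 - 10)))*117 = (9 + (7 - 4*(-10)))*117 = (9 + (7 + 40))*117 = (9 + 47)*117 = 56*117 = 6552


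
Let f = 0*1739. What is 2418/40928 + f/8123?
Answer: 1209/20464 ≈ 0.059079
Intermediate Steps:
f = 0
2418/40928 + f/8123 = 2418/40928 + 0/8123 = 2418*(1/40928) + 0*(1/8123) = 1209/20464 + 0 = 1209/20464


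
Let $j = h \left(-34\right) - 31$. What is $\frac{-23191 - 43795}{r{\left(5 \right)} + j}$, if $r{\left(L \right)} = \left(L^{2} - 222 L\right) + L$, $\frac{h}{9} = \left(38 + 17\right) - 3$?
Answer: $\frac{66986}{17023} \approx 3.935$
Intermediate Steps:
$h = 468$ ($h = 9 \left(\left(38 + 17\right) - 3\right) = 9 \left(55 - 3\right) = 9 \cdot 52 = 468$)
$r{\left(L \right)} = L^{2} - 221 L$
$j = -15943$ ($j = 468 \left(-34\right) - 31 = -15912 - 31 = -15943$)
$\frac{-23191 - 43795}{r{\left(5 \right)} + j} = \frac{-23191 - 43795}{5 \left(-221 + 5\right) - 15943} = - \frac{66986}{5 \left(-216\right) - 15943} = - \frac{66986}{-1080 - 15943} = - \frac{66986}{-17023} = \left(-66986\right) \left(- \frac{1}{17023}\right) = \frac{66986}{17023}$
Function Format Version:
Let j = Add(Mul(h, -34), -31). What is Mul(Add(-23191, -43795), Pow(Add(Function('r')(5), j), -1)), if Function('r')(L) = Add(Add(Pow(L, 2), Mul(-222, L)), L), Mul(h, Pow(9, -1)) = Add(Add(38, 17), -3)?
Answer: Rational(66986, 17023) ≈ 3.9350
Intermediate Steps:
h = 468 (h = Mul(9, Add(Add(38, 17), -3)) = Mul(9, Add(55, -3)) = Mul(9, 52) = 468)
Function('r')(L) = Add(Pow(L, 2), Mul(-221, L))
j = -15943 (j = Add(Mul(468, -34), -31) = Add(-15912, -31) = -15943)
Mul(Add(-23191, -43795), Pow(Add(Function('r')(5), j), -1)) = Mul(Add(-23191, -43795), Pow(Add(Mul(5, Add(-221, 5)), -15943), -1)) = Mul(-66986, Pow(Add(Mul(5, -216), -15943), -1)) = Mul(-66986, Pow(Add(-1080, -15943), -1)) = Mul(-66986, Pow(-17023, -1)) = Mul(-66986, Rational(-1, 17023)) = Rational(66986, 17023)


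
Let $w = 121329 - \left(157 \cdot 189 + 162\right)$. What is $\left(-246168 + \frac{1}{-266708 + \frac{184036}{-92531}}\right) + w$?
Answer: $- \frac{3817190672525747}{24678941984} \approx -1.5467 \cdot 10^{5}$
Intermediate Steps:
$w = 91494$ ($w = 121329 - \left(29673 + 162\right) = 121329 - 29835 = 91494$)
$\left(-246168 + \frac{1}{-266708 + \frac{184036}{-92531}}\right) + w = \left(-246168 + \frac{1}{-266708 + \frac{184036}{-92531}}\right) + 91494 = \left(-246168 + \frac{1}{-266708 + 184036 \left(- \frac{1}{92531}\right)}\right) + 91494 = \left(-246168 + \frac{1}{-266708 - \frac{184036}{92531}}\right) + 91494 = \left(-246168 + \frac{1}{- \frac{24678941984}{92531}}\right) + 91494 = \left(-246168 - \frac{92531}{24678941984}\right) + 91494 = - \frac{6075165790409843}{24678941984} + 91494 = - \frac{3817190672525747}{24678941984}$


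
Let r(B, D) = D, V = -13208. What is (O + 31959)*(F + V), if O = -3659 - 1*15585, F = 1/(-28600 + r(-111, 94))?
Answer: -4787289671035/28506 ≈ -1.6794e+8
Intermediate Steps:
F = -1/28506 (F = 1/(-28600 + 94) = 1/(-28506) = -1/28506 ≈ -3.5080e-5)
O = -19244 (O = -3659 - 15585 = -19244)
(O + 31959)*(F + V) = (-19244 + 31959)*(-1/28506 - 13208) = 12715*(-376507249/28506) = -4787289671035/28506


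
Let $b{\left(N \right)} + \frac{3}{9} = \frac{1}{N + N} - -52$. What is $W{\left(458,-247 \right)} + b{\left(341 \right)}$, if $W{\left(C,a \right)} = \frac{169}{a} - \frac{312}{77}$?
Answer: $\frac{12771035}{272118} \approx 46.932$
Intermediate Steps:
$W{\left(C,a \right)} = - \frac{312}{77} + \frac{169}{a}$ ($W{\left(C,a \right)} = \frac{169}{a} - \frac{312}{77} = - \frac{312}{77} + \frac{169}{a}$)
$b{\left(N \right)} = \frac{155}{3} + \frac{1}{2 N}$ ($b{\left(N \right)} = - \frac{1}{3} + \left(\frac{1}{N + N} - -52\right) = - \frac{1}{3} + \left(\frac{1}{2 N} + 52\right) = - \frac{1}{3} + \left(52 + \frac{1}{2 N}\right) = \frac{155}{3} + \frac{1}{2 N}$)
$W{\left(458,-247 \right)} + b{\left(341 \right)} = \left(- \frac{312}{77} + \frac{169}{-247}\right) + \frac{3 + 310 \cdot 341}{6 \cdot 341} = \left(- \frac{312}{77} + 169 \left(- \frac{1}{247}\right)\right) + \frac{1}{6} \cdot \frac{1}{341} \left(3 + 105710\right) = \left(- \frac{312}{77} - \frac{13}{19}\right) + \frac{1}{6} \cdot \frac{1}{341} \cdot 105713 = - \frac{6929}{1463} + \frac{105713}{2046} = \frac{12771035}{272118}$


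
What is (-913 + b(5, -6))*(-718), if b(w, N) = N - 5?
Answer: 663432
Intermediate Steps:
b(w, N) = -5 + N
(-913 + b(5, -6))*(-718) = (-913 + (-5 - 6))*(-718) = (-913 - 11)*(-718) = -924*(-718) = 663432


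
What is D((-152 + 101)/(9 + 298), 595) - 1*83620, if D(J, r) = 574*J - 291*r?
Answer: -78856129/307 ≈ -2.5686e+5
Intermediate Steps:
D(J, r) = -291*r + 574*J
D((-152 + 101)/(9 + 298), 595) - 1*83620 = (-291*595 + 574*((-152 + 101)/(9 + 298))) - 1*83620 = (-173145 + 574*(-51/307)) - 83620 = (-173145 - 29274/307) - 83620 = -53184789/307 - 83620 = -78856129/307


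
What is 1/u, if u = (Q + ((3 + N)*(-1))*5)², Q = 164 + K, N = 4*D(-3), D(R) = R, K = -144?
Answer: 1/4225 ≈ 0.00023669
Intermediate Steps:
N = -12 (N = 4*(-3) = -12)
Q = 20 (Q = 164 - 144 = 20)
u = 4225 (u = (20 + ((3 - 12)*(-1))*5)² = (20 - 9*(-1)*5)² = (20 + 9*5)² = (20 + 45)² = 65² = 4225)
1/u = 1/4225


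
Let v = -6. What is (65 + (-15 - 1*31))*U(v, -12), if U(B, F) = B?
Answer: -114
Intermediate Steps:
(65 + (-15 - 1*31))*U(v, -12) = (65 + (-15 - 1*31))*(-6) = (65 + (-15 - 31))*(-6) = (65 - 46)*(-6) = 19*(-6) = -114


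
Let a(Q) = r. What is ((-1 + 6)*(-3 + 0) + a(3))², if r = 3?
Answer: 144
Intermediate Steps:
a(Q) = 3
((-1 + 6)*(-3 + 0) + a(3))² = ((-1 + 6)*(-3 + 0) + 3)² = (5*(-3) + 3)² = (-15 + 3)² = (-12)² = 144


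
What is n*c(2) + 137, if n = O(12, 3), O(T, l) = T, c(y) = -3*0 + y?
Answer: 161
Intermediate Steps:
c(y) = y (c(y) = 0 + y = y)
n = 12
n*c(2) + 137 = 12*2 + 137 = 24 + 137 = 161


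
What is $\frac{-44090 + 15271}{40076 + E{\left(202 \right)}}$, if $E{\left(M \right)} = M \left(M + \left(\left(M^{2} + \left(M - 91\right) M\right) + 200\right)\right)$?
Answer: $- \frac{28819}{12892932} \approx -0.0022353$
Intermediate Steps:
$E{\left(M \right)} = M \left(200 + M + M^{2} + M \left(-91 + M\right)\right)$ ($E{\left(M \right)} = M \left(M + \left(\left(M^{2} + \left(M - 91\right) M\right) + 200\right)\right) = M \left(M + \left(\left(M^{2} + \left(-91 + M\right) M\right) + 200\right)\right) = M \left(M + \left(\left(M^{2} + M \left(-91 + M\right)\right) + 200\right)\right) = M \left(M + \left(200 + M^{2} + M \left(-91 + M\right)\right)\right) = M \left(200 + M + M^{2} + M \left(-91 + M\right)\right)$)
$\frac{-44090 + 15271}{40076 + E{\left(202 \right)}} = \frac{-44090 + 15271}{40076 + 2 \cdot 202 \left(100 + 202^{2} - 9090\right)} = - \frac{28819}{40076 + 2 \cdot 202 \left(100 + 40804 - 9090\right)} = - \frac{28819}{40076 + 2 \cdot 202 \cdot 31814} = - \frac{28819}{40076 + 12852856} = - \frac{28819}{12892932}$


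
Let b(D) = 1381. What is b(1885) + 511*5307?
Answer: 2713258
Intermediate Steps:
b(1885) + 511*5307 = 1381 + 511*5307 = 1381 + 2711877 = 2713258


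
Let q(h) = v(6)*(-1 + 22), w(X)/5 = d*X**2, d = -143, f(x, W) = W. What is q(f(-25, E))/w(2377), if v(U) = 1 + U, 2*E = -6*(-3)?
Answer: -147/4039842235 ≈ -3.6388e-8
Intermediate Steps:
E = 9 (E = (-6*(-3))/2 = (1/2)*18 = 9)
w(X) = -715*X**2 (w(X) = 5*(-143*X**2) = -715*X**2)
q(h) = 147 (q(h) = (1 + 6)*(-1 + 22) = 7*21 = 147)
q(f(-25, E))/w(2377) = 147/((-715*2377**2)) = 147/((-715*5650129)) = 147/(-4039842235) = 147*(-1/4039842235) = -147/4039842235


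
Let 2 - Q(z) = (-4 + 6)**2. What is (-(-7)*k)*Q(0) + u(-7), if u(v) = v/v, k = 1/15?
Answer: 1/15 ≈ 0.066667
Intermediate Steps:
k = 1/15 ≈ 0.066667
u(v) = 1
Q(z) = -2 (Q(z) = 2 - (-4 + 6)**2 = 2 - 1*2**2 = 2 - 1*4 = 2 - 4 = -2)
(-(-7)*k)*Q(0) + u(-7) = -(-7)/15*(-2) + 1 = -7*(-1/15)*(-2) + 1 = (7/15)*(-2) + 1 = -14/15 + 1 = 1/15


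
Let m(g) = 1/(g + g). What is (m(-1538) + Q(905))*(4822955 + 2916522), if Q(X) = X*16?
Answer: 344720012789483/3076 ≈ 1.1207e+11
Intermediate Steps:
Q(X) = 16*X
m(g) = 1/(2*g)
(m(-1538) + Q(905))*(4822955 + 2916522) = ((½)/(-1538) + 16*905)*(4822955 + 2916522) = ((½)*(-1/1538) + 14480)*7739477 = (-1/3076 + 14480)*7739477 = (44540479/3076)*7739477 = 344720012789483/3076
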